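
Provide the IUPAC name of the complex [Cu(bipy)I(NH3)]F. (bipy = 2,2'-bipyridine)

The 1 fluoride counter-ion carries a total charge of -1, so each complex ion is 1+.
Ligand charges: 1×iodo (-1 each), 1×ammine (neutral), 1×2,2'-bipyridine (neutral); total -1. So Cu + (-1) = 1+, giving Cu = +2.
Ligands are named alphabetically: ammine before bipyridine before iodo.

ammine(2,2'-bipyridine)iodocopper(II) fluoride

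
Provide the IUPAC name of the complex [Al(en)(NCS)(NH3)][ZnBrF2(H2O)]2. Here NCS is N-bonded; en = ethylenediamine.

Both ions are complex: the cation is named first with the plain metal name, the anion second with the -ate form; each ion's ligands are alphabetised independently.
Zinc is always +2 in its complexes; the anion's ligand charges sum to -3, so the complex anion is 1−.
With 2 anions per cation, the cation must be 2×1 = 2+.
Cation: ligand charges sum to -1; for the ion to be 2+, Al = +3.

ammine(ethylenediamine)isothiocyanatoaluminium(III) aquabromodifluorozincate(II)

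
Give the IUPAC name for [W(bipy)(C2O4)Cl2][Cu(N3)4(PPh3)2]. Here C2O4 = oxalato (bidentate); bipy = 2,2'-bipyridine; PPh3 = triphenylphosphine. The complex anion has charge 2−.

(2,2'-bipyridine)dichlorooxalatotungsten(VI) tetraazidobis(triphenylphosphine)cuprate(II)

The complex anion is given as 2−; its ligand charges sum to -4, so Cu = +2.
A 1:1 salt means the cation carries the equal and opposite charge, 2+.
Cation: ligand charges sum to -4; for the ion to be 2+, W = +6.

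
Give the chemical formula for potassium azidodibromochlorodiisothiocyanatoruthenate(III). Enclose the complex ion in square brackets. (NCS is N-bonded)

Ligands: 2 isothiocyanato (NCS, -1), 2 bromo (Br, -1), 1 azido (N3, -1), 1 chloro (Cl, -1). Ligand charge sum = -6.
With Ru in oxidation state +3, the complex ion is [Ru...]^3−.
Charge balance with potassium (+1) requires 1 complex ion per 3 potassium.

K3[RuBr2Cl(N3)(NCS)2]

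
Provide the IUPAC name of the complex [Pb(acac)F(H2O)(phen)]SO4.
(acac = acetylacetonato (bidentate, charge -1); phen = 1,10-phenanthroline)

(acetylacetonato)aquafluoro(1,10-phenanthroline)lead(IV) sulfate

The 1 sulfate counter-ion carries a total charge of -2, so each complex ion is 2+.
Ligand charges: 1×aqua (neutral), 1×fluoro (-1 each), 1×acetylacetonato (-1 each), 1×1,10-phenanthroline (neutral); total -2. So Pb + (-2) = 2+, giving Pb = +4.
Ligands are named alphabetically: acetylacetonato before aqua before fluoro before phenanthroline.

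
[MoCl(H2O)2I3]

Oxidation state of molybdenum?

No counter-ion: the bracketed complex is neutral.
Ligand charges: 1×Cl = -1; 3×I = -3; 2×H2O neutral; sum -4.
Mo + (-4) = 0 ⇒ Mo is +4.

+4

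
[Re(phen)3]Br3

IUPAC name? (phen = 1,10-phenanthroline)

The 3 bromide counter-ions carry a total charge of -3, so each complex ion is 3+.
Ligand charges: 3×1,10-phenanthroline (neutral); total 0. So Re + (0) = 3+, giving Re = +3.

tris(1,10-phenanthroline)rhenium(III) bromide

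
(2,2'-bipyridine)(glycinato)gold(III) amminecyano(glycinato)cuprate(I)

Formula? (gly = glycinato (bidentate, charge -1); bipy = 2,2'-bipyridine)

[Au(bipy)(gly)][Cu(CN)(gly)(NH3)]2

Cation [Au…]: ligand charges -1, Au(III) ⇒ ion charge 2+.
Anion [Cu…]: ligand charges -2, Cu(I) ⇒ ion charge 1−.
One 2+ cation requires 2 of the 1− anion.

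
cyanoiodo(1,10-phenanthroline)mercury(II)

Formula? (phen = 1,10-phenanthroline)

Ligands: 1 cyano (CN, -1), 1 iodo (I, -1), 1 1,10-phenanthroline (phen, neutral). Ligand charge sum = -2.
With Hg in oxidation state +2, the complex ion is [Hg...].

[Hg(CN)I(phen)]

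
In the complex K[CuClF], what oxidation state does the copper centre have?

1 potassium outside the brackets (+1 each) → the complex ion is 1−.
Ligand charges: 1×Cl = -1; 1×F = -1; sum -2.
Cu + (-2) = 1− ⇒ Cu is +1.

+1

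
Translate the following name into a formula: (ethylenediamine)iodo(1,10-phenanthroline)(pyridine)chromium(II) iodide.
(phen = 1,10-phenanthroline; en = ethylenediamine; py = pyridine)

[Cr(en)I(phen)(py)]I

Ligands: 1 iodo (I, -1), 1 1,10-phenanthroline (phen, neutral), 1 ethylenediamine (en, neutral), 1 pyridine (py, neutral). Ligand charge sum = -1.
Charge balance with iodide (-1) requires 1 complex ion per 1 iodide.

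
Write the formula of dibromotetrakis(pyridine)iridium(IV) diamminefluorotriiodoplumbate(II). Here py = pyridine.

[IrBr2(py)4][PbFI3(NH3)2]

Cation [Ir…]: ligand charges -2, Ir(IV) ⇒ ion charge 2+.
Anion [Pb…]: ligand charges -4, Pb(II) ⇒ ion charge 2−.
One 2+ cation balances one 2− anion.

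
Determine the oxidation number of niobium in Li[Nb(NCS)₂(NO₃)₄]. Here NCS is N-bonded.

+5

1 lithium outside the brackets (+1 each) → the complex ion is 1−.
Ligand charges: 2×NCS = -2; 4×NO3 = -4; sum -6.
Nb + (-6) = 1− ⇒ Nb is +5.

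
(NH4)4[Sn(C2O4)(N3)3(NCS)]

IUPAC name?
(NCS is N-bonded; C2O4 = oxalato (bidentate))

The 4 ammonium counter-ions carry a total charge of +4, so each complex ion is 4−.
Ligand charges: 1×isothiocyanato (-1 each), 3×azido (-1 each), 1×oxalato (-2 each); total -6. So Sn + (-6) = 4−, giving Sn = +2.
The complex ion is anionic, so tin takes the -ate form stannate(II).

ammonium triazidoisothiocyanatooxalatostannate(II)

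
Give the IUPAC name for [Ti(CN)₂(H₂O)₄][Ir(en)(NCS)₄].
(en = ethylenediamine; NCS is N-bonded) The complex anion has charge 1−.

Both ions are complex: the cation is named first with the plain metal name, the anion second with the -ate form; each ion's ligands are alphabetised independently.
The complex anion is given as 1−; its ligand charges sum to -4, so Ir = +3.
A 1:1 salt means the cation carries the equal and opposite charge, 1+.
Cation: ligand charges sum to -2; for the ion to be 1+, Ti = +3.

tetraaquadicyanotitanium(III) (ethylenediamine)tetraisothiocyanatoiridate(III)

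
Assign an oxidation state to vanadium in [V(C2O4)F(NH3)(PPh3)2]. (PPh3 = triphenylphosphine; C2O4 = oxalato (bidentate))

+3

No counter-ion: the bracketed complex is neutral.
Ligand charges: 2×PPh3 neutral; 1×C2O4 = -2; 1×F = -1; 1×NH3 neutral; sum -3.
V + (-3) = 0 ⇒ V is +3.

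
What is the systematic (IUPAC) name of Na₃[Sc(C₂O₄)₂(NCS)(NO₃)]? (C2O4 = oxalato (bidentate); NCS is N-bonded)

sodium isothiocyanatonitratodioxalatoscandate(III)

The 3 sodium counter-ions carry a total charge of +3, so each complex ion is 3−.
Ligand charges: 1×nitrato (-1 each), 2×oxalato (-2 each), 1×isothiocyanato (-1 each); total -6. So Sc + (-6) = 3−, giving Sc = +3.
Ligands are named alphabetically: isothiocyanato before nitrato before oxalato.
The complex ion is anionic, so scandium takes the -ate form scandate(III).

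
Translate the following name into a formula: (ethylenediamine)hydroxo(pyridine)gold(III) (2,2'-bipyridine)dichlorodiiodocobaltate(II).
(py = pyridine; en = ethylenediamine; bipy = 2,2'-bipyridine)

[Au(en)(OH)(py)][Co(bipy)Cl2I2]

Cation [Au…]: ligand charges -1, Au(III) ⇒ ion charge 2+.
Anion [Co…]: ligand charges -4, Co(II) ⇒ ion charge 2−.
One 2+ cation balances one 2− anion.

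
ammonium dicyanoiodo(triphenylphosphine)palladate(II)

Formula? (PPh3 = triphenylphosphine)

Ligands: 1 iodo (I, -1), 2 cyano (CN, -1), 1 triphenylphosphine (PPh3, neutral). Ligand charge sum = -3.
With Pd in oxidation state +2, the complex ion is [Pd...]^1−.
Charge balance with ammonium (+1) requires 1 complex ion per 1 ammonium.

NH4[Pd(CN)2I(PPh3)]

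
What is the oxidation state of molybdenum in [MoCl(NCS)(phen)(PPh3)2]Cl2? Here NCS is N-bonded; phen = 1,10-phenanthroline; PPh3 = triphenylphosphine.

+4

2 chloride outside the brackets (-1 each) → the complex ion is 2+.
Ligand charges: 1×NCS = -1; 1×phen neutral; 1×Cl = -1; 2×PPh3 neutral; sum -2.
Mo + (-2) = 2+ ⇒ Mo is +4.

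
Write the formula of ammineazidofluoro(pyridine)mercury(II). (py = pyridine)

[HgF(N3)(NH3)(py)]

Ligands: 1 fluoro (F, -1), 1 azido (N3, -1), 1 pyridine (py, neutral), 1 ammine (NH3, neutral). Ligand charge sum = -2.
With Hg in oxidation state +2, the complex ion is [Hg...].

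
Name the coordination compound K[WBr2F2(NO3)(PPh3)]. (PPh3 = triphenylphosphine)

potassium dibromodifluoronitrato(triphenylphosphine)tungstate(IV)

The 1 potassium counter-ion carries a total charge of +1, so each complex ion is 1−.
Ligand charges: 1×nitrato (-1 each), 2×fluoro (-1 each), 1×triphenylphosphine (neutral), 2×bromo (-1 each); total -5. So W + (-5) = 1−, giving W = +4.
The complex ion is anionic, so tungsten takes the -ate form tungstate(IV).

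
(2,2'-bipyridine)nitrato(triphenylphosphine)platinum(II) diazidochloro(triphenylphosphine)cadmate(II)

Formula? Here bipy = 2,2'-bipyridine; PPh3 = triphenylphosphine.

[Pt(bipy)(NO3)(PPh3)][CdCl(N3)2(PPh3)]

Cation [Pt…]: ligand charges -1, Pt(II) ⇒ ion charge 1+.
Anion [Cd…]: ligand charges -3, Cd(II) ⇒ ion charge 1−.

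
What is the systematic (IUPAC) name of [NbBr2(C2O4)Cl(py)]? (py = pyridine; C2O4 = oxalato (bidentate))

dibromochlorooxalato(pyridine)niobium(V)

There is no counter-ion, so the complex is neutral overall.
Ligand charges: 1×chloro (-1 each), 2×bromo (-1 each), 1×pyridine (neutral), 1×oxalato (-2 each); total -5. So Nb + (-5) = 0, giving Nb = +5.
Ligands are named alphabetically: bromo before chloro before oxalato before pyridine.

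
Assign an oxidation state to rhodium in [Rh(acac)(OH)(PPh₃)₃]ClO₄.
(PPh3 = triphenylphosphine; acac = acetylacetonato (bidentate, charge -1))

1 perchlorate outside the brackets (-1 each) → the complex ion is 1+.
Ligand charges: 3×PPh3 neutral; 1×OH = -1; 1×acac = -1; sum -2.
Rh + (-2) = 1+ ⇒ Rh is +3.

+3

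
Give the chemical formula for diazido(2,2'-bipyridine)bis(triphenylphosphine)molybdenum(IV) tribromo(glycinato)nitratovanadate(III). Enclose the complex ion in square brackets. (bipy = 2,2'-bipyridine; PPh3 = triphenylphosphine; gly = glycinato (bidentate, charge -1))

Cation [Mo…]: ligand charges -2, Mo(IV) ⇒ ion charge 2+.
Anion [V…]: ligand charges -5, V(III) ⇒ ion charge 2−.
One 2+ cation balances one 2− anion.

[Mo(bipy)(N3)2(PPh3)2][VBr3(gly)(NO3)]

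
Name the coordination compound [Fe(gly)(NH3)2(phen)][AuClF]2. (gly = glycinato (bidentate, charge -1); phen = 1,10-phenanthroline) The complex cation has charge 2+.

Both ions are complex: the cation is named first with the plain metal name, the anion second with the -ate form; each ion's ligands are alphabetised independently.
The complex cation is given as 2+; its ligand charges sum to -1, so Fe = +3.
With 2 anions per cation, each anion must be 2/2 = 1−.
Anion: ligand charges sum to -2; for the ion to be 1−, Au = +1.

diammine(glycinato)(1,10-phenanthroline)iron(III) chlorofluoroaurate(I)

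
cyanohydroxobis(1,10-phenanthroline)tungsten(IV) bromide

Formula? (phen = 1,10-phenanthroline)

Ligands: 1 cyano (CN, -1), 1 hydroxo (OH, -1), 2 1,10-phenanthroline (phen, neutral). Ligand charge sum = -2.
Charge balance with bromide (-1) requires 1 complex ion per 2 bromide.

[W(CN)(OH)(phen)2]Br2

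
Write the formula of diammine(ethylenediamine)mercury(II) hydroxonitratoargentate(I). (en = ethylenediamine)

Cation [Hg…]: ligand charges 0, Hg(II) ⇒ ion charge 2+.
Anion [Ag…]: ligand charges -2, Ag(I) ⇒ ion charge 1−.

[Hg(en)(NH3)2][Ag(NO3)(OH)]2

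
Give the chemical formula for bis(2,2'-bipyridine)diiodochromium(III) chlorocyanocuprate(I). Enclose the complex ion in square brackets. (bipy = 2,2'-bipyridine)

[Cr(bipy)2I2][CuCl(CN)]

Cation [Cr…]: ligand charges -2, Cr(III) ⇒ ion charge 1+.
Anion [Cu…]: ligand charges -2, Cu(I) ⇒ ion charge 1−.
One 1+ cation balances one 1− anion.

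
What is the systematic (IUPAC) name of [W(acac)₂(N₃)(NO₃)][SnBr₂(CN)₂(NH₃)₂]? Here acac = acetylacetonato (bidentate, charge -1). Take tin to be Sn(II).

Both ions are complex: the cation is named first with the plain metal name, the anion second with the -ate form; each ion's ligands are alphabetised independently.
Sn is given as +2; the anion's ligand charges sum to -4, so the complex anion is 2−.
A 1:1 salt means the cation carries the equal and opposite charge, 2+.
Cation: ligand charges sum to -4; for the ion to be 2+, W = +6.

bis(acetylacetonato)azidonitratotungsten(VI) diamminedibromodicyanostannate(II)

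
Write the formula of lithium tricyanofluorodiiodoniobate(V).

Li[Nb(CN)3FI2]

Ligands: 1 fluoro (F, -1), 3 cyano (CN, -1), 2 iodo (I, -1). Ligand charge sum = -6.
Charge balance with lithium (+1) requires 1 complex ion per 1 lithium.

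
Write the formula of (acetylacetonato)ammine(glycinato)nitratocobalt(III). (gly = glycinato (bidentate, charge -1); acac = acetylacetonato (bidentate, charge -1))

[Co(acac)(gly)(NH3)(NO3)]

Ligands: 1 nitrato (NO3, -1), 1 glycinato (gly, -1), 1 acetylacetonato (acac, -1), 1 ammine (NH3, neutral). Ligand charge sum = -3.
With Co in oxidation state +3, the complex ion is [Co...].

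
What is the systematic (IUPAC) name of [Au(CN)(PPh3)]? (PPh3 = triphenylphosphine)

cyano(triphenylphosphine)gold(I)

There is no counter-ion, so the complex is neutral overall.
Ligand charges: 1×cyano (-1 each), 1×triphenylphosphine (neutral); total -1. So Au + (-1) = 0, giving Au = +1.
Ligands are named alphabetically: cyano before triphenylphosphine.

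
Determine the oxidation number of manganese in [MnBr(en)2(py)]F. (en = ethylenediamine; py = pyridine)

+2

1 fluoride outside the brackets (-1 each) → the complex ion is 1+.
Ligand charges: 2×en neutral; 1×py neutral; 1×Br = -1; sum -1.
Mn + (-1) = 1+ ⇒ Mn is +2.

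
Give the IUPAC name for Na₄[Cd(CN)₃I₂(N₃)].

The 4 sodium counter-ions carry a total charge of +4, so each complex ion is 4−.
Ligand charges: 2×iodo (-1 each), 1×azido (-1 each), 3×cyano (-1 each); total -6. So Cd + (-6) = 4−, giving Cd = +2.
The complex ion is anionic, so cadmium takes the -ate form cadmate(II).

sodium azidotricyanodiiodocadmate(II)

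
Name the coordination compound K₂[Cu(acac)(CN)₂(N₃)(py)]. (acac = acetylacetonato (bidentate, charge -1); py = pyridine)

potassium (acetylacetonato)azidodicyano(pyridine)cuprate(II)

The 2 potassium counter-ions carry a total charge of +2, so each complex ion is 2−.
Ligand charges: 1×azido (-1 each), 2×cyano (-1 each), 1×acetylacetonato (-1 each), 1×pyridine (neutral); total -4. So Cu + (-4) = 2−, giving Cu = +2.
The complex ion is anionic, so copper takes the -ate form cuprate(II).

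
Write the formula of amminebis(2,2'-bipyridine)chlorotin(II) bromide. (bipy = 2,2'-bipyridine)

Ligands: 1 ammine (NH3, neutral), 2 2,2'-bipyridine (bipy, neutral), 1 chloro (Cl, -1). Ligand charge sum = -1.
Charge balance with bromide (-1) requires 1 complex ion per 1 bromide.

[Sn(bipy)2Cl(NH3)]Br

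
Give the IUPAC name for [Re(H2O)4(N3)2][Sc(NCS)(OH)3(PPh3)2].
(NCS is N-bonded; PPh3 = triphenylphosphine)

tetraaquadiazidorhenium(III) trihydroxoisothiocyanatobis(triphenylphosphine)scandate(III)

Scandium is always +3 in its complexes; the anion's ligand charges sum to -4, so the complex anion is 1−.
A 1:1 salt means the cation carries the equal and opposite charge, 1+.
Cation: ligand charges sum to -2; for the ion to be 1+, Re = +3.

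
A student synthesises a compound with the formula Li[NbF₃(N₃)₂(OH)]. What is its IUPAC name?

lithium diazidotrifluorohydroxoniobate(V)

The 1 lithium counter-ion carries a total charge of +1, so each complex ion is 1−.
Ligand charges: 3×fluoro (-1 each), 2×azido (-1 each), 1×hydroxo (-1 each); total -6. So Nb + (-6) = 1−, giving Nb = +5.
The complex ion is anionic, so niobium takes the -ate form niobate(V).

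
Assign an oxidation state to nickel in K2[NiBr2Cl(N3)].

+2

2 potassium outside the brackets (+1 each) → the complex ion is 2−.
Ligand charges: 1×Cl = -1; 2×Br = -2; 1×N3 = -1; sum -4.
Ni + (-4) = 2− ⇒ Ni is +2.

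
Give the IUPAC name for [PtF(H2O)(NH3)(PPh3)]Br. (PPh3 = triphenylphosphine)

ammineaquafluoro(triphenylphosphine)platinum(II) bromide

The 1 bromide counter-ion carries a total charge of -1, so each complex ion is 1+.
Ligand charges: 1×aqua (neutral), 1×fluoro (-1 each), 1×ammine (neutral), 1×triphenylphosphine (neutral); total -1. So Pt + (-1) = 1+, giving Pt = +2.
Ligands are named alphabetically: ammine before aqua before fluoro before triphenylphosphine.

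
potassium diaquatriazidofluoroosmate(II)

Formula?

Ligands: 3 azido (N3, -1), 1 fluoro (F, -1), 2 aqua (H2O, neutral). Ligand charge sum = -4.
With Os in oxidation state +2, the complex ion is [Os...]^2−.
Charge balance with potassium (+1) requires 1 complex ion per 2 potassium.

K2[OsF(H2O)2(N3)3]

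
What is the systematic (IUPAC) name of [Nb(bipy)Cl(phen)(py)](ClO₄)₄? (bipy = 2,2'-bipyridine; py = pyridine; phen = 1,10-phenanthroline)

The 4 perchlorate counter-ions carry a total charge of -4, so each complex ion is 4+.
Ligand charges: 1×2,2'-bipyridine (neutral), 1×pyridine (neutral), 1×chloro (-1 each), 1×1,10-phenanthroline (neutral); total -1. So Nb + (-1) = 4+, giving Nb = +5.
Ligands are named alphabetically: bipyridine before chloro before phenanthroline before pyridine.

(2,2'-bipyridine)chloro(1,10-phenanthroline)(pyridine)niobium(V) perchlorate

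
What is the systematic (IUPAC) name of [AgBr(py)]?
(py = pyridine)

bromo(pyridine)silver(I)

There is no counter-ion, so the complex is neutral overall.
Ligand charges: 1×bromo (-1 each), 1×pyridine (neutral); total -1. So Ag + (-1) = 0, giving Ag = +1.
Ligands are named alphabetically: bromo before pyridine.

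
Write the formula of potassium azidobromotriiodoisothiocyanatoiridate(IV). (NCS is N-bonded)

Ligands: 1 bromo (Br, -1), 1 azido (N3, -1), 1 isothiocyanato (NCS, -1), 3 iodo (I, -1). Ligand charge sum = -6.
Charge balance with potassium (+1) requires 1 complex ion per 2 potassium.

K2[IrBrI3(N3)(NCS)]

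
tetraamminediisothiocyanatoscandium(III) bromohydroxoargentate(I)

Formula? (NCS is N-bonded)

Cation [Sc…]: ligand charges -2, Sc(III) ⇒ ion charge 1+.
Anion [Ag…]: ligand charges -2, Ag(I) ⇒ ion charge 1−.
One 1+ cation balances one 1− anion.

[Sc(NCS)2(NH3)4][AgBr(OH)]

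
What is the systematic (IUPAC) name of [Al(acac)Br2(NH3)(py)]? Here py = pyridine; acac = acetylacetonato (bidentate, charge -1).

There is no counter-ion, so the complex is neutral overall.
Ligand charges: 1×pyridine (neutral), 2×bromo (-1 each), 1×acetylacetonato (-1 each), 1×ammine (neutral); total -3. So Al + (-3) = 0, giving Al = +3.
Ligands are named alphabetically: acetylacetonato before ammine before bromo before pyridine.

(acetylacetonato)amminedibromo(pyridine)aluminium(III)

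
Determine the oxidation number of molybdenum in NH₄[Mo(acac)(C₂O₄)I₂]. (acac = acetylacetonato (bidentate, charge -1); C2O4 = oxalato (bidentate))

+4

1 ammonium outside the brackets (+1 each) → the complex ion is 1−.
Ligand charges: 1×acac = -1; 2×I = -2; 1×C2O4 = -2; sum -5.
Mo + (-5) = 1− ⇒ Mo is +4.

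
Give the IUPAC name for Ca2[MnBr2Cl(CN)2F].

calcium dibromochlorodicyanofluoromanganate(II)

The 2 calcium counter-ions carry a total charge of +4, so each complex ion is 4−.
Ligand charges: 1×chloro (-1 each), 2×cyano (-1 each), 2×bromo (-1 each), 1×fluoro (-1 each); total -6. So Mn + (-6) = 4−, giving Mn = +2.
Ligands are named alphabetically: bromo before chloro before cyano before fluoro.
The complex ion is anionic, so manganese takes the -ate form manganate(II).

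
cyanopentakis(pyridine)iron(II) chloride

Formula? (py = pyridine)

Ligands: 1 cyano (CN, -1), 5 pyridine (py, neutral). Ligand charge sum = -1.
With Fe in oxidation state +2, the complex ion is [Fe...]^1+.
Charge balance with chloride (-1) requires 1 complex ion per 1 chloride.

[Fe(CN)(py)5]Cl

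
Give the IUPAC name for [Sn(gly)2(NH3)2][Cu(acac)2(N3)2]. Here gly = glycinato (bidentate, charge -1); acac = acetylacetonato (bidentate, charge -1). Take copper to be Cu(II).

diamminebis(glycinato)tin(IV) bis(acetylacetonato)diazidocuprate(II)

Both ions are complex: the cation is named first with the plain metal name, the anion second with the -ate form; each ion's ligands are alphabetised independently.
Cu is given as +2; the anion's ligand charges sum to -4, so the complex anion is 2−.
A 1:1 salt means the cation carries the equal and opposite charge, 2+.
Cation: ligand charges sum to -2; for the ion to be 2+, Sn = +4.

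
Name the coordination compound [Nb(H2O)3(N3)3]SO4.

triaquatriazidoniobium(V) sulfate

The 1 sulfate counter-ion carries a total charge of -2, so each complex ion is 2+.
Ligand charges: 3×aqua (neutral), 3×azido (-1 each); total -3. So Nb + (-3) = 2+, giving Nb = +5.
Ligands are named alphabetically: aqua before azido.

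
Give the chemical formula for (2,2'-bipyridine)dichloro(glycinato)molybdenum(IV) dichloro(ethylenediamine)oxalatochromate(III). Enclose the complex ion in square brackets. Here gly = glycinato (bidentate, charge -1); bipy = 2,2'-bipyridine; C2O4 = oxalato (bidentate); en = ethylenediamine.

Cation [Mo…]: ligand charges -3, Mo(IV) ⇒ ion charge 1+.
Anion [Cr…]: ligand charges -4, Cr(III) ⇒ ion charge 1−.

[Mo(bipy)Cl2(gly)][Cr(C2O4)Cl2(en)]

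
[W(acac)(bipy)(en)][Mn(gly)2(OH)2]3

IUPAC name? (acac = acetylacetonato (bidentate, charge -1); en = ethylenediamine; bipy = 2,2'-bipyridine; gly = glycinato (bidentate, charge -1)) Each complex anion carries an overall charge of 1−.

Both ions are complex: the cation is named first with the plain metal name, the anion second with the -ate form; each ion's ligands are alphabetised independently.
The complex anion is given as 1−; its ligand charges sum to -4, so Mn = +3.
With 3 anions per cation, the cation must be 3×1 = 3+.
Cation: ligand charges sum to -1; for the ion to be 3+, W = +4.

(acetylacetonato)(2,2'-bipyridine)(ethylenediamine)tungsten(IV) bis(glycinato)dihydroxomanganate(III)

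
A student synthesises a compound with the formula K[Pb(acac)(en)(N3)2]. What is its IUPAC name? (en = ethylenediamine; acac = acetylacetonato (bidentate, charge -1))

The 1 potassium counter-ion carries a total charge of +1, so each complex ion is 1−.
Ligand charges: 1×ethylenediamine (neutral), 1×acetylacetonato (-1 each), 2×azido (-1 each); total -3. So Pb + (-3) = 1−, giving Pb = +2.
Ligands are named alphabetically: acetylacetonato before azido before ethylenediamine.
The complex ion is anionic, so lead takes the -ate form plumbate(II).

potassium (acetylacetonato)diazido(ethylenediamine)plumbate(II)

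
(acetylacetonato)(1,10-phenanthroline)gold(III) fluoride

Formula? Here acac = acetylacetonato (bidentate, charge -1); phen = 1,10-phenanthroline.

Ligands: 1 acetylacetonato (acac, -1), 1 1,10-phenanthroline (phen, neutral). Ligand charge sum = -1.
With Au in oxidation state +3, the complex ion is [Au...]^2+.
Charge balance with fluoride (-1) requires 1 complex ion per 2 fluoride.

[Au(acac)(phen)]F2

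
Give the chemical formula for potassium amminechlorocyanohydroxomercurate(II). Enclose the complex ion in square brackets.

Ligands: 1 cyano (CN, -1), 1 chloro (Cl, -1), 1 hydroxo (OH, -1), 1 ammine (NH3, neutral). Ligand charge sum = -3.
With Hg in oxidation state +2, the complex ion is [Hg...]^1−.
Charge balance with potassium (+1) requires 1 complex ion per 1 potassium.

K[HgCl(CN)(NH3)(OH)]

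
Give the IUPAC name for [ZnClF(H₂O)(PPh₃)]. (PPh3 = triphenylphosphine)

There is no counter-ion, so the complex is neutral overall.
Ligand charges: 1×fluoro (-1 each), 1×aqua (neutral), 1×triphenylphosphine (neutral), 1×chloro (-1 each); total -2. So Zn + (-2) = 0, giving Zn = +2.
Ligands are named alphabetically: aqua before chloro before fluoro before triphenylphosphine.

aquachlorofluoro(triphenylphosphine)zinc(II)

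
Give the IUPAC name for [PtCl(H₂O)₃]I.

The 1 iodide counter-ion carries a total charge of -1, so each complex ion is 1+.
Ligand charges: 3×aqua (neutral), 1×chloro (-1 each); total -1. So Pt + (-1) = 1+, giving Pt = +2.
Ligands are named alphabetically: aqua before chloro.

triaquachloroplatinum(II) iodide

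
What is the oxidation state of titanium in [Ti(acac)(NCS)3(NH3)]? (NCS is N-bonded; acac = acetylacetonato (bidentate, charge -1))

+4

No counter-ion: the bracketed complex is neutral.
Ligand charges: 1×NH3 neutral; 3×NCS = -3; 1×acac = -1; sum -4.
Ti + (-4) = 0 ⇒ Ti is +4.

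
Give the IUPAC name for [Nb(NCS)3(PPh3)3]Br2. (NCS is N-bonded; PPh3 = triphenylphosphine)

triisothiocyanatotris(triphenylphosphine)niobium(V) bromide

The 2 bromide counter-ions carry a total charge of -2, so each complex ion is 2+.
Ligand charges: 3×isothiocyanato (-1 each), 3×triphenylphosphine (neutral); total -3. So Nb + (-3) = 2+, giving Nb = +5.
Ligands are named alphabetically: isothiocyanato before triphenylphosphine.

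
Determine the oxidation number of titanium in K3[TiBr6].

3 potassium outside the brackets (+1 each) → the complex ion is 3−.
Ligand charges: 6×Br = -6; sum -6.
Ti + (-6) = 3− ⇒ Ti is +3.

+3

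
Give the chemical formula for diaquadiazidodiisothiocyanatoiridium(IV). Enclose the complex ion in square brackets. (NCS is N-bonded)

[Ir(H2O)2(N3)2(NCS)2]

Ligands: 2 azido (N3, -1), 2 isothiocyanato (NCS, -1), 2 aqua (H2O, neutral). Ligand charge sum = -4.
With Ir in oxidation state +4, the complex ion is [Ir...].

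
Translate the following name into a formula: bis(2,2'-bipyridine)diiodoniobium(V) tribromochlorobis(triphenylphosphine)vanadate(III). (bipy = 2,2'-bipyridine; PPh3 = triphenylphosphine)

Cation [Nb…]: ligand charges -2, Nb(V) ⇒ ion charge 3+.
Anion [V…]: ligand charges -4, V(III) ⇒ ion charge 1−.

[Nb(bipy)2I2][VBr3Cl(PPh3)2]3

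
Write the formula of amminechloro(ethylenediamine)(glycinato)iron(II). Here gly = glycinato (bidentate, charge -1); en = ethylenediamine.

[FeCl(en)(gly)(NH3)]

Ligands: 1 glycinato (gly, -1), 1 ammine (NH3, neutral), 1 chloro (Cl, -1), 1 ethylenediamine (en, neutral). Ligand charge sum = -2.
With Fe in oxidation state +2, the complex ion is [Fe...].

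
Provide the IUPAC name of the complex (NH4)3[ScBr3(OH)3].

ammonium tribromotrihydroxoscandate(III)

The 3 ammonium counter-ions carry a total charge of +3, so each complex ion is 3−.
Ligand charges: 3×bromo (-1 each), 3×hydroxo (-1 each); total -6. So Sc + (-6) = 3−, giving Sc = +3.
Ligands are named alphabetically: bromo before hydroxo.
The complex ion is anionic, so scandium takes the -ate form scandate(III).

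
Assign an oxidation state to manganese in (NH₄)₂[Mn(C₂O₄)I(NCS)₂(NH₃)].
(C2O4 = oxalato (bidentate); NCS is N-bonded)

+3

2 ammonium outside the brackets (+1 each) → the complex ion is 2−.
Ligand charges: 1×I = -1; 1×C2O4 = -2; 1×NH3 neutral; 2×NCS = -2; sum -5.
Mn + (-5) = 2− ⇒ Mn is +3.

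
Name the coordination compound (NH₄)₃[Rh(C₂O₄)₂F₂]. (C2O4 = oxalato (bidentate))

ammonium difluorodioxalatorhodate(III)

The 3 ammonium counter-ions carry a total charge of +3, so each complex ion is 3−.
Ligand charges: 2×fluoro (-1 each), 2×oxalato (-2 each); total -6. So Rh + (-6) = 3−, giving Rh = +3.
The complex ion is anionic, so rhodium takes the -ate form rhodate(III).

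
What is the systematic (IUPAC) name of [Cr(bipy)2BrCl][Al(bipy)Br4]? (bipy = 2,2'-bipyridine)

Aluminium is always +3 in its complexes; the anion's ligand charges sum to -4, so the complex anion is 1−.
A 1:1 salt means the cation carries the equal and opposite charge, 1+.
Cation: ligand charges sum to -2; for the ion to be 1+, Cr = +3.

bis(2,2'-bipyridine)bromochlorochromium(III) (2,2'-bipyridine)tetrabromoaluminate(III)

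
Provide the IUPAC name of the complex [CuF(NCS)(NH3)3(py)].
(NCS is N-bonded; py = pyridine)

There is no counter-ion, so the complex is neutral overall.
Ligand charges: 3×ammine (neutral), 1×isothiocyanato (-1 each), 1×fluoro (-1 each), 1×pyridine (neutral); total -2. So Cu + (-2) = 0, giving Cu = +2.
Ligands are named alphabetically: ammine before fluoro before isothiocyanato before pyridine.

triamminefluoroisothiocyanato(pyridine)copper(II)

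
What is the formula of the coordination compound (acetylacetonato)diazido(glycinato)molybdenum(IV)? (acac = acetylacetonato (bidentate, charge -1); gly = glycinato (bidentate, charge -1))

[Mo(acac)(gly)(N3)2]

Ligands: 1 acetylacetonato (acac, -1), 2 azido (N3, -1), 1 glycinato (gly, -1). Ligand charge sum = -4.
With Mo in oxidation state +4, the complex ion is [Mo...].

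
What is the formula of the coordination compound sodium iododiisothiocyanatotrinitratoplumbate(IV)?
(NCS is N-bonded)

Ligands: 1 iodo (I, -1), 2 isothiocyanato (NCS, -1), 3 nitrato (NO3, -1). Ligand charge sum = -6.
With Pb in oxidation state +4, the complex ion is [Pb...]^2−.
Charge balance with sodium (+1) requires 1 complex ion per 2 sodium.

Na2[PbI(NCS)2(NO3)3]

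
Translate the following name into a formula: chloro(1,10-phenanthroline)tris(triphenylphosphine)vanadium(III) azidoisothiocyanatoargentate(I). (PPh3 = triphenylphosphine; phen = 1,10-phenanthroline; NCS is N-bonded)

Cation [V…]: ligand charges -1, V(III) ⇒ ion charge 2+.
Anion [Ag…]: ligand charges -2, Ag(I) ⇒ ion charge 1−.
One 2+ cation requires 2 of the 1− anion.

[VCl(phen)(PPh3)3][Ag(N3)(NCS)]2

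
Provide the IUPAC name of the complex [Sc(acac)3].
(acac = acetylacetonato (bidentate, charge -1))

tris(acetylacetonato)scandium(III)

There is no counter-ion, so the complex is neutral overall.
Ligand charges: 3×acetylacetonato (-1 each); total -3. So Sc + (-3) = 0, giving Sc = +3.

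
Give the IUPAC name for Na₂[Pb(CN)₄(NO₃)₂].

The 2 sodium counter-ions carry a total charge of +2, so each complex ion is 2−.
Ligand charges: 2×nitrato (-1 each), 4×cyano (-1 each); total -6. So Pb + (-6) = 2−, giving Pb = +4.
The complex ion is anionic, so lead takes the -ate form plumbate(IV).

sodium tetracyanodinitratoplumbate(IV)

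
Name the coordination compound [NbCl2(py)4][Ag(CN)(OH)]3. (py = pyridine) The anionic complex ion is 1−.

dichlorotetrakis(pyridine)niobium(V) cyanohydroxoargentate(I)

Both ions are complex: the cation is named first with the plain metal name, the anion second with the -ate form; each ion's ligands are alphabetised independently.
The complex anion is given as 1−; its ligand charges sum to -2, so Ag = +1.
With 3 anions per cation, the cation must be 3×1 = 3+.
Cation: ligand charges sum to -2; for the ion to be 3+, Nb = +5.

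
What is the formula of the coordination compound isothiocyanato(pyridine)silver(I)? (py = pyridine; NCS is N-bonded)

[Ag(NCS)(py)]

Ligands: 1 pyridine (py, neutral), 1 isothiocyanato (NCS, -1). Ligand charge sum = -1.
With Ag in oxidation state +1, the complex ion is [Ag...].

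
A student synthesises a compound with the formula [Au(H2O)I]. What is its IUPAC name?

aquaiodogold(I)

There is no counter-ion, so the complex is neutral overall.
Ligand charges: 1×aqua (neutral), 1×iodo (-1 each); total -1. So Au + (-1) = 0, giving Au = +1.
Ligands are named alphabetically: aqua before iodo.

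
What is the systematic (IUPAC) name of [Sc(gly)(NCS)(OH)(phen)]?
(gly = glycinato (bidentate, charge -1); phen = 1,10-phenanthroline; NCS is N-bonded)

(glycinato)hydroxoisothiocyanato(1,10-phenanthroline)scandium(III)

There is no counter-ion, so the complex is neutral overall.
Ligand charges: 1×glycinato (-1 each), 1×hydroxo (-1 each), 1×1,10-phenanthroline (neutral), 1×isothiocyanato (-1 each); total -3. So Sc + (-3) = 0, giving Sc = +3.
Ligands are named alphabetically: glycinato before hydroxo before isothiocyanato before phenanthroline.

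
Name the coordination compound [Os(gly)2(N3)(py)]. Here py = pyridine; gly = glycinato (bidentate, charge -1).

There is no counter-ion, so the complex is neutral overall.
Ligand charges: 1×azido (-1 each), 1×pyridine (neutral), 2×glycinato (-1 each); total -3. So Os + (-3) = 0, giving Os = +3.
Ligands are named alphabetically: azido before glycinato before pyridine.

azidobis(glycinato)(pyridine)osmium(III)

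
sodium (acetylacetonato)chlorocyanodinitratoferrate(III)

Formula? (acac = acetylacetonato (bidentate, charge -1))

Ligands: 2 nitrato (NO3, -1), 1 cyano (CN, -1), 1 acetylacetonato (acac, -1), 1 chloro (Cl, -1). Ligand charge sum = -5.
Charge balance with sodium (+1) requires 1 complex ion per 2 sodium.

Na2[Fe(acac)Cl(CN)(NO3)2]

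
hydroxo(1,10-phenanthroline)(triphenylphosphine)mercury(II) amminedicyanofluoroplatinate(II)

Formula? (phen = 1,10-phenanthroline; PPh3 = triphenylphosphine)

[Hg(OH)(phen)(PPh3)][Pt(CN)2F(NH3)]

Cation [Hg…]: ligand charges -1, Hg(II) ⇒ ion charge 1+.
Anion [Pt…]: ligand charges -3, Pt(II) ⇒ ion charge 1−.
One 1+ cation balances one 1− anion.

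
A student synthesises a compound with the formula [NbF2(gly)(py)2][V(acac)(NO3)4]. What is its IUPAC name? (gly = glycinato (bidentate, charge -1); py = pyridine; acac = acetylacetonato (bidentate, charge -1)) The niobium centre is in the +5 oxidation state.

Nb is given as +5; the cation's ligand charges sum to -3, so the complex cation is 2+.
A 1:1 salt means the anion carries the equal and opposite charge, 2−.
Anion: ligand charges sum to -5; for the ion to be 2−, V = +3.

difluoro(glycinato)bis(pyridine)niobium(V) (acetylacetonato)tetranitratovanadate(III)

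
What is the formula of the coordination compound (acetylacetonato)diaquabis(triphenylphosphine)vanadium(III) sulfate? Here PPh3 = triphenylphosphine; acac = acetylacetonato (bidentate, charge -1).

Ligands: 2 triphenylphosphine (PPh3, neutral), 2 aqua (H2O, neutral), 1 acetylacetonato (acac, -1). Ligand charge sum = -1.
With V in oxidation state +3, the complex ion is [V...]^2+.
Charge balance with sulfate (-2) requires 1 complex ion per 1 sulfate.

[V(acac)(H2O)2(PPh3)2]SO4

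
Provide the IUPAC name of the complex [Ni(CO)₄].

There is no counter-ion, so the complex is neutral overall.
Ligand charges: 4×carbonyl (neutral); total 0. So Ni + (0) = 0, giving Ni = 0.

tetracarbonylnickel(0)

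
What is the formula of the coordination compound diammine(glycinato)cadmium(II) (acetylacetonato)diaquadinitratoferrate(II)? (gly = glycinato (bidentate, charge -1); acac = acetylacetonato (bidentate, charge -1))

[Cd(gly)(NH3)2][Fe(acac)(H2O)2(NO3)2]

Cation [Cd…]: ligand charges -1, Cd(II) ⇒ ion charge 1+.
Anion [Fe…]: ligand charges -3, Fe(II) ⇒ ion charge 1−.
One 1+ cation balances one 1− anion.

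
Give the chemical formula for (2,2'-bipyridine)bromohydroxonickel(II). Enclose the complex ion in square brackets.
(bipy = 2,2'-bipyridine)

Ligands: 1 bromo (Br, -1), 1 hydroxo (OH, -1), 1 2,2'-bipyridine (bipy, neutral). Ligand charge sum = -2.
With Ni in oxidation state +2, the complex ion is [Ni...].

[Ni(bipy)Br(OH)]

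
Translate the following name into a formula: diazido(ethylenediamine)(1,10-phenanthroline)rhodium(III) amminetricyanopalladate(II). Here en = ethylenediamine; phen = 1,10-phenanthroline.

[Rh(en)(N3)2(phen)][Pd(CN)3(NH3)]

Cation [Rh…]: ligand charges -2, Rh(III) ⇒ ion charge 1+.
Anion [Pd…]: ligand charges -3, Pd(II) ⇒ ion charge 1−.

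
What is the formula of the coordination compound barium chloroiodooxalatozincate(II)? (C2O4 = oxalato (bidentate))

Ligands: 1 oxalato (C2O4, -2), 1 chloro (Cl, -1), 1 iodo (I, -1). Ligand charge sum = -4.
With Zn in oxidation state +2, the complex ion is [Zn...]^2−.
Charge balance with barium (+2) requires 1 complex ion per 1 barium.

Ba[Zn(C2O4)ClI]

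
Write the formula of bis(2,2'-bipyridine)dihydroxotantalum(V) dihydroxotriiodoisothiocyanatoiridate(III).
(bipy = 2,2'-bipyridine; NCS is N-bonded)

[Ta(bipy)2(OH)2][IrI3(NCS)(OH)2]

Cation [Ta…]: ligand charges -2, Ta(V) ⇒ ion charge 3+.
Anion [Ir…]: ligand charges -6, Ir(III) ⇒ ion charge 3−.
One 3+ cation balances one 3− anion.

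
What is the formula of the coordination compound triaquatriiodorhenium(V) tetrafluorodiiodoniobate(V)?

Cation [Re…]: ligand charges -3, Re(V) ⇒ ion charge 2+.
Anion [Nb…]: ligand charges -6, Nb(V) ⇒ ion charge 1−.

[Re(H2O)3I3][NbF4I2]2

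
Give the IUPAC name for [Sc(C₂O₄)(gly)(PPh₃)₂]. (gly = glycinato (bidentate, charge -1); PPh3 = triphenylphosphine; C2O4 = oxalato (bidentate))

(glycinato)oxalatobis(triphenylphosphine)scandium(III)

There is no counter-ion, so the complex is neutral overall.
Ligand charges: 1×glycinato (-1 each), 2×triphenylphosphine (neutral), 1×oxalato (-2 each); total -3. So Sc + (-3) = 0, giving Sc = +3.
Ligands are named alphabetically: glycinato before oxalato before triphenylphosphine.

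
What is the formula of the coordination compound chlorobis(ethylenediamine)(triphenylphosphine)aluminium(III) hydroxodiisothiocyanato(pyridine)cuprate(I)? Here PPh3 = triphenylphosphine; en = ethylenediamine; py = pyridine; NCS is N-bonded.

Cation [Al…]: ligand charges -1, Al(III) ⇒ ion charge 2+.
Anion [Cu…]: ligand charges -3, Cu(I) ⇒ ion charge 2−.

[AlCl(en)2(PPh3)][Cu(NCS)2(OH)(py)]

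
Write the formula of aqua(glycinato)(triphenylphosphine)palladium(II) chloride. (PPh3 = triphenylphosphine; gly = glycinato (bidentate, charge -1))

[Pd(gly)(H2O)(PPh3)]Cl

Ligands: 1 triphenylphosphine (PPh3, neutral), 1 aqua (H2O, neutral), 1 glycinato (gly, -1). Ligand charge sum = -1.
With Pd in oxidation state +2, the complex ion is [Pd...]^1+.
Charge balance with chloride (-1) requires 1 complex ion per 1 chloride.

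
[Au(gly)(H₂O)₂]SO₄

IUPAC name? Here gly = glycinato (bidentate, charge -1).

The 1 sulfate counter-ion carries a total charge of -2, so each complex ion is 2+.
Ligand charges: 1×glycinato (-1 each), 2×aqua (neutral); total -1. So Au + (-1) = 2+, giving Au = +3.
Ligands are named alphabetically: aqua before glycinato.

diaqua(glycinato)gold(III) sulfate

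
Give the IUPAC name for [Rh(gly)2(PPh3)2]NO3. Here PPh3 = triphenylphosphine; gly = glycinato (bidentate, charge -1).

bis(glycinato)bis(triphenylphosphine)rhodium(III) nitrate

The 1 nitrate counter-ion carries a total charge of -1, so each complex ion is 1+.
Ligand charges: 2×triphenylphosphine (neutral), 2×glycinato (-1 each); total -2. So Rh + (-2) = 1+, giving Rh = +3.
Ligands are named alphabetically: glycinato before triphenylphosphine.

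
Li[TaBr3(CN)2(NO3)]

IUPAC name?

lithium tribromodicyanonitratotantalate(V)

The 1 lithium counter-ion carries a total charge of +1, so each complex ion is 1−.
Ligand charges: 3×bromo (-1 each), 1×nitrato (-1 each), 2×cyano (-1 each); total -6. So Ta + (-6) = 1−, giving Ta = +5.
Ligands are named alphabetically: bromo before cyano before nitrato.
The complex ion is anionic, so tantalum takes the -ate form tantalate(V).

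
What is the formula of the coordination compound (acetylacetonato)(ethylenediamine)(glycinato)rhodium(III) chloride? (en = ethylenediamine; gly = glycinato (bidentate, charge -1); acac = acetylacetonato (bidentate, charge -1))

[Rh(acac)(en)(gly)]Cl

Ligands: 1 ethylenediamine (en, neutral), 1 glycinato (gly, -1), 1 acetylacetonato (acac, -1). Ligand charge sum = -2.
Charge balance with chloride (-1) requires 1 complex ion per 1 chloride.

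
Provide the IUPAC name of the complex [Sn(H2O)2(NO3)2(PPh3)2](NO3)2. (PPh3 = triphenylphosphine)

diaquadinitratobis(triphenylphosphine)tin(IV) nitrate

The 2 nitrate counter-ions carry a total charge of -2, so each complex ion is 2+.
Ligand charges: 2×aqua (neutral), 2×triphenylphosphine (neutral), 2×nitrato (-1 each); total -2. So Sn + (-2) = 2+, giving Sn = +4.
Ligands are named alphabetically: aqua before nitrato before triphenylphosphine.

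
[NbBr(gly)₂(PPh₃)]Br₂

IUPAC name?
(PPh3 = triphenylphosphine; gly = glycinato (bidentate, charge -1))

bromobis(glycinato)(triphenylphosphine)niobium(V) bromide

The 2 bromide counter-ions carry a total charge of -2, so each complex ion is 2+.
Ligand charges: 1×bromo (-1 each), 1×triphenylphosphine (neutral), 2×glycinato (-1 each); total -3. So Nb + (-3) = 2+, giving Nb = +5.
Ligands are named alphabetically: bromo before glycinato before triphenylphosphine.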